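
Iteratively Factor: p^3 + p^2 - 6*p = (p)*(p^2 + p - 6) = p*(p + 3)*(p - 2)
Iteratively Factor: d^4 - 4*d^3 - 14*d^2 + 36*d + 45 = (d - 5)*(d^3 + d^2 - 9*d - 9) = (d - 5)*(d + 3)*(d^2 - 2*d - 3) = (d - 5)*(d - 3)*(d + 3)*(d + 1)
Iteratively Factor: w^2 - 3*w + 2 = (w - 2)*(w - 1)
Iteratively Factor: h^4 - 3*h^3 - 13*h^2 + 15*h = (h)*(h^3 - 3*h^2 - 13*h + 15) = h*(h - 5)*(h^2 + 2*h - 3) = h*(h - 5)*(h - 1)*(h + 3)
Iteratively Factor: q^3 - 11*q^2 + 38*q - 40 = (q - 5)*(q^2 - 6*q + 8) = (q - 5)*(q - 4)*(q - 2)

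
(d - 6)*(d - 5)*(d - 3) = d^3 - 14*d^2 + 63*d - 90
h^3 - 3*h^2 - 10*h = h*(h - 5)*(h + 2)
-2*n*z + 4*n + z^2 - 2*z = (-2*n + z)*(z - 2)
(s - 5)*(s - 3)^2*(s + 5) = s^4 - 6*s^3 - 16*s^2 + 150*s - 225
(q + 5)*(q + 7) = q^2 + 12*q + 35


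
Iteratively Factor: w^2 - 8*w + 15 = (w - 3)*(w - 5)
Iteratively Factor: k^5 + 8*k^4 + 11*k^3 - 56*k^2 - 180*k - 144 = (k + 3)*(k^4 + 5*k^3 - 4*k^2 - 44*k - 48) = (k + 2)*(k + 3)*(k^3 + 3*k^2 - 10*k - 24) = (k - 3)*(k + 2)*(k + 3)*(k^2 + 6*k + 8) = (k - 3)*(k + 2)*(k + 3)*(k + 4)*(k + 2)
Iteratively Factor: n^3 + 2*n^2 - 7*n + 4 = (n - 1)*(n^2 + 3*n - 4) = (n - 1)^2*(n + 4)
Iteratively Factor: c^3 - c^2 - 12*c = (c)*(c^2 - c - 12) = c*(c + 3)*(c - 4)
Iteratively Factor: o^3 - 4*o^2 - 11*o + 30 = (o - 2)*(o^2 - 2*o - 15) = (o - 5)*(o - 2)*(o + 3)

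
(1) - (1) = 0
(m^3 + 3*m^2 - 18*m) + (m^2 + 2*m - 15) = m^3 + 4*m^2 - 16*m - 15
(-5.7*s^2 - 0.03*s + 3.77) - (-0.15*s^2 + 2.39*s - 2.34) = -5.55*s^2 - 2.42*s + 6.11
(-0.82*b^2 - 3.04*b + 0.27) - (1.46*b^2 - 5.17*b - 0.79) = -2.28*b^2 + 2.13*b + 1.06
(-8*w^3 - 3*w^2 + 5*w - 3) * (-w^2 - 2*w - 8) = 8*w^5 + 19*w^4 + 65*w^3 + 17*w^2 - 34*w + 24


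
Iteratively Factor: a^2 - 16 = (a - 4)*(a + 4)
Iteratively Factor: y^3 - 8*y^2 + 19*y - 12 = (y - 3)*(y^2 - 5*y + 4) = (y - 3)*(y - 1)*(y - 4)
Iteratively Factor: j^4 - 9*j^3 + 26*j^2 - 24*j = (j)*(j^3 - 9*j^2 + 26*j - 24) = j*(j - 2)*(j^2 - 7*j + 12) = j*(j - 4)*(j - 2)*(j - 3)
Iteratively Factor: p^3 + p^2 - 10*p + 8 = (p - 2)*(p^2 + 3*p - 4) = (p - 2)*(p + 4)*(p - 1)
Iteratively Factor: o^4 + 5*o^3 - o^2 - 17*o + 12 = (o - 1)*(o^3 + 6*o^2 + 5*o - 12) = (o - 1)*(o + 3)*(o^2 + 3*o - 4) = (o - 1)^2*(o + 3)*(o + 4)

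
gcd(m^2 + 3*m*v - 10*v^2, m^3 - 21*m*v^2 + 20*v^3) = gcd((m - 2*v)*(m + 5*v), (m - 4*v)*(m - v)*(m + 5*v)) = m + 5*v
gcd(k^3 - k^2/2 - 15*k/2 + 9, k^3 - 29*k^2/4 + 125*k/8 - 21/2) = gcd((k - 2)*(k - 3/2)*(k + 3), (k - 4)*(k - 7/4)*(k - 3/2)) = k - 3/2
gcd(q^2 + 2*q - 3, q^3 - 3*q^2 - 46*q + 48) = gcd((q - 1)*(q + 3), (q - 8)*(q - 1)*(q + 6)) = q - 1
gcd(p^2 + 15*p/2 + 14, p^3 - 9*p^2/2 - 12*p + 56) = p + 7/2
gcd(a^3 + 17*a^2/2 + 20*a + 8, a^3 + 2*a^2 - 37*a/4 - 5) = a^2 + 9*a/2 + 2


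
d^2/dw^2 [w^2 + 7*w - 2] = 2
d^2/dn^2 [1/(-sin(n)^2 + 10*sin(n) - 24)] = 2*(2*sin(n)^4 - 15*sin(n)^3 - sin(n)^2 + 150*sin(n) - 76)/(sin(n)^2 - 10*sin(n) + 24)^3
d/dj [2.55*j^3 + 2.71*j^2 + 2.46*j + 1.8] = 7.65*j^2 + 5.42*j + 2.46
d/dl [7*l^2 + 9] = 14*l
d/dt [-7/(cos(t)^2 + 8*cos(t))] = -14*(cos(t) + 4)*sin(t)/((cos(t) + 8)^2*cos(t)^2)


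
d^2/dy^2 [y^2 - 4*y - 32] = 2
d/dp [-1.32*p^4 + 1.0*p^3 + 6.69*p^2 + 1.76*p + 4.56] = -5.28*p^3 + 3.0*p^2 + 13.38*p + 1.76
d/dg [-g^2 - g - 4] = -2*g - 1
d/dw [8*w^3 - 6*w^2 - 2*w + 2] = 24*w^2 - 12*w - 2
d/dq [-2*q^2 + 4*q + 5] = 4 - 4*q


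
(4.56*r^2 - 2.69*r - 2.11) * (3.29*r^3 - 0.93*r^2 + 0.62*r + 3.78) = 15.0024*r^5 - 13.0909*r^4 - 1.613*r^3 + 17.5313*r^2 - 11.4764*r - 7.9758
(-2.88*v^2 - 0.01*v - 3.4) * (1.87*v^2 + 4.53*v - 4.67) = -5.3856*v^4 - 13.0651*v^3 + 7.0463*v^2 - 15.3553*v + 15.878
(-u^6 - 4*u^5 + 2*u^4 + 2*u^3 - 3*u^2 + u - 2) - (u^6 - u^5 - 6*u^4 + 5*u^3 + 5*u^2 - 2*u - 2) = -2*u^6 - 3*u^5 + 8*u^4 - 3*u^3 - 8*u^2 + 3*u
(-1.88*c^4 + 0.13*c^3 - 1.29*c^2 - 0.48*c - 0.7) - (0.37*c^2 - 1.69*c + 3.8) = -1.88*c^4 + 0.13*c^3 - 1.66*c^2 + 1.21*c - 4.5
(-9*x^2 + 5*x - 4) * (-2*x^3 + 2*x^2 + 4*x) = 18*x^5 - 28*x^4 - 18*x^3 + 12*x^2 - 16*x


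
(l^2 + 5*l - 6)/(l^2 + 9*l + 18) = (l - 1)/(l + 3)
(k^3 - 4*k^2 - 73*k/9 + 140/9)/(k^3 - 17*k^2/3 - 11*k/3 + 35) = (k - 4/3)/(k - 3)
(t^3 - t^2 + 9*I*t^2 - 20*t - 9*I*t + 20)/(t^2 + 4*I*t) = t - 1 + 5*I - 5*I/t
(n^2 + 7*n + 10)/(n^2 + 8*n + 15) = (n + 2)/(n + 3)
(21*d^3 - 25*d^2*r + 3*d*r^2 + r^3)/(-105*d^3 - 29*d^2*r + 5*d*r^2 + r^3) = (3*d^2 - 4*d*r + r^2)/(-15*d^2 - 2*d*r + r^2)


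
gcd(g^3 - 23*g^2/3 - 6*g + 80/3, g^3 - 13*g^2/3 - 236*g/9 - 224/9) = g - 8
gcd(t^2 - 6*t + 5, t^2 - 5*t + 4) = t - 1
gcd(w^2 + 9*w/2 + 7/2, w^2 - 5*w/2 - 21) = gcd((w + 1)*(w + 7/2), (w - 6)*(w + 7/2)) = w + 7/2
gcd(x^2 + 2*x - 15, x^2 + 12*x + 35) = x + 5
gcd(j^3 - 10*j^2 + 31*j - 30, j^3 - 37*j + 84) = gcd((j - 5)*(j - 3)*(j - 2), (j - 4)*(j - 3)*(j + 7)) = j - 3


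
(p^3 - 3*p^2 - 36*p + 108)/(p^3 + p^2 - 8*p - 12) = (p^2 - 36)/(p^2 + 4*p + 4)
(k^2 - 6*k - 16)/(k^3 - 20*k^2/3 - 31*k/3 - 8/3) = 3*(k + 2)/(3*k^2 + 4*k + 1)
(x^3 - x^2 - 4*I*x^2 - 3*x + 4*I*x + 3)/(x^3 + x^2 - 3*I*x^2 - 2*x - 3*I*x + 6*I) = (x - I)/(x + 2)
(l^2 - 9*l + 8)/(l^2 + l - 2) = (l - 8)/(l + 2)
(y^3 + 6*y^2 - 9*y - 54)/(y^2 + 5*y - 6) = (y^2 - 9)/(y - 1)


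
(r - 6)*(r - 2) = r^2 - 8*r + 12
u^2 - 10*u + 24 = (u - 6)*(u - 4)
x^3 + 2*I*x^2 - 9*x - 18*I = (x - 3)*(x + 3)*(x + 2*I)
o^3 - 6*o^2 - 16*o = o*(o - 8)*(o + 2)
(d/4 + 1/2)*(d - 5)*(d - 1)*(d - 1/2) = d^4/4 - 9*d^3/8 - 5*d^2/4 + 27*d/8 - 5/4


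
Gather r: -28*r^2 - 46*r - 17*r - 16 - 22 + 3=-28*r^2 - 63*r - 35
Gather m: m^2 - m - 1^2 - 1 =m^2 - m - 2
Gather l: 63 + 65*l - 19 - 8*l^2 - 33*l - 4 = -8*l^2 + 32*l + 40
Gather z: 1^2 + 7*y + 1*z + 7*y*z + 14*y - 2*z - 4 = 21*y + z*(7*y - 1) - 3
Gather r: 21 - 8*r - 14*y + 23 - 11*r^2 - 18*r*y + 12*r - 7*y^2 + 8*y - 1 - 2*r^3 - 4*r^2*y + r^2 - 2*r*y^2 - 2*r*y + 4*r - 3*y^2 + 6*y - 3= -2*r^3 + r^2*(-4*y - 10) + r*(-2*y^2 - 20*y + 8) - 10*y^2 + 40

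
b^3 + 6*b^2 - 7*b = b*(b - 1)*(b + 7)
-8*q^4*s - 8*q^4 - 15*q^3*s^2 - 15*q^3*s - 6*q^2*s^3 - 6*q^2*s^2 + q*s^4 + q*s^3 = (-8*q + s)*(q + s)^2*(q*s + q)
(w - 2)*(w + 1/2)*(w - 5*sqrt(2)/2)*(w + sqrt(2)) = w^4 - 3*sqrt(2)*w^3/2 - 3*w^3/2 - 6*w^2 + 9*sqrt(2)*w^2/4 + 3*sqrt(2)*w/2 + 15*w/2 + 5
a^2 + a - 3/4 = (a - 1/2)*(a + 3/2)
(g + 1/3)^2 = g^2 + 2*g/3 + 1/9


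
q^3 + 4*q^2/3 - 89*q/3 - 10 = (q - 5)*(q + 1/3)*(q + 6)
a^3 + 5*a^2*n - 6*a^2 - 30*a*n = a*(a - 6)*(a + 5*n)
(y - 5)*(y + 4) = y^2 - y - 20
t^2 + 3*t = t*(t + 3)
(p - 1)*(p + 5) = p^2 + 4*p - 5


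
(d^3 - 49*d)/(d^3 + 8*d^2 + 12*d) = (d^2 - 49)/(d^2 + 8*d + 12)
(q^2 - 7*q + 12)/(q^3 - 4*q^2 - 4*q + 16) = (q - 3)/(q^2 - 4)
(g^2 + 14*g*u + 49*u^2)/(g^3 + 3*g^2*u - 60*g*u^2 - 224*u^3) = (-g - 7*u)/(-g^2 + 4*g*u + 32*u^2)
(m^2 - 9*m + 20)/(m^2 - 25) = (m - 4)/(m + 5)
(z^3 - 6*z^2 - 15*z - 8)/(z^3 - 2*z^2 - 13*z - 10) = (z^2 - 7*z - 8)/(z^2 - 3*z - 10)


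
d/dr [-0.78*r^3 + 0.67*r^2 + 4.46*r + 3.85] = -2.34*r^2 + 1.34*r + 4.46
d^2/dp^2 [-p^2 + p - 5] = -2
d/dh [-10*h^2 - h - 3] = -20*h - 1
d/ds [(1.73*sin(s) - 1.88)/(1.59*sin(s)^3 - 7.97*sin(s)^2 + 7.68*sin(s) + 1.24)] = (-5.5014*sin(s)^3 + 22.7557*sin(s)^2 - 29.9672*sin(s) + 16.5836)*cos(s)/(2.5281*sin(s)^6 - 25.3446*sin(s)^5 + 87.9433*sin(s)^4 - 118.476*sin(s)^3 + 39.2168*sin(s)^2 + 19.0464*sin(s) + 1.5376)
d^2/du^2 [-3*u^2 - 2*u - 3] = -6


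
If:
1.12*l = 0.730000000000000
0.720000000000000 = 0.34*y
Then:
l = 0.65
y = 2.12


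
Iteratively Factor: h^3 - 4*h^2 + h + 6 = (h - 2)*(h^2 - 2*h - 3) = (h - 3)*(h - 2)*(h + 1)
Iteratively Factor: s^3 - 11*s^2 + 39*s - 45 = (s - 5)*(s^2 - 6*s + 9) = (s - 5)*(s - 3)*(s - 3)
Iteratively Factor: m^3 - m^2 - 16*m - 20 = (m + 2)*(m^2 - 3*m - 10) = (m - 5)*(m + 2)*(m + 2)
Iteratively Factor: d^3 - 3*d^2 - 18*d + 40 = (d - 5)*(d^2 + 2*d - 8) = (d - 5)*(d - 2)*(d + 4)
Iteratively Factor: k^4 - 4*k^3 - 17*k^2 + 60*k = (k - 3)*(k^3 - k^2 - 20*k) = k*(k - 3)*(k^2 - k - 20) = k*(k - 3)*(k + 4)*(k - 5)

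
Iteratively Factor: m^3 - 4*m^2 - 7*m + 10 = (m - 5)*(m^2 + m - 2) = (m - 5)*(m - 1)*(m + 2)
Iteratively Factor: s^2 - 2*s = (s - 2)*(s)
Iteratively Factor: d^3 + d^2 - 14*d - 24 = (d + 2)*(d^2 - d - 12) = (d + 2)*(d + 3)*(d - 4)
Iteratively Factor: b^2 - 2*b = (b - 2)*(b)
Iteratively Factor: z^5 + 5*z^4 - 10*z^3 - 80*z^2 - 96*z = (z + 2)*(z^4 + 3*z^3 - 16*z^2 - 48*z) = (z + 2)*(z + 4)*(z^3 - z^2 - 12*z) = (z + 2)*(z + 3)*(z + 4)*(z^2 - 4*z) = z*(z + 2)*(z + 3)*(z + 4)*(z - 4)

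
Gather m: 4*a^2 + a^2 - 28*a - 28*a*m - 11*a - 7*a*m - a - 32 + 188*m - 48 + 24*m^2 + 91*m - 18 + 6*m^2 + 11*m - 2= 5*a^2 - 40*a + 30*m^2 + m*(290 - 35*a) - 100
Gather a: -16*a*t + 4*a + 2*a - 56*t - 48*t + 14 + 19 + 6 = a*(6 - 16*t) - 104*t + 39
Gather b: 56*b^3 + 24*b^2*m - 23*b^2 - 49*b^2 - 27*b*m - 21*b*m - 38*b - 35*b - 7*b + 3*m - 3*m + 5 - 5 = 56*b^3 + b^2*(24*m - 72) + b*(-48*m - 80)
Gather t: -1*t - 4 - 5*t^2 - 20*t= -5*t^2 - 21*t - 4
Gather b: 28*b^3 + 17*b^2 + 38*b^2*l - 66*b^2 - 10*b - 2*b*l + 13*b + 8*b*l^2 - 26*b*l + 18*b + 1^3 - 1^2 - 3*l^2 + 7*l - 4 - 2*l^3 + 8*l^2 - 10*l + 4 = 28*b^3 + b^2*(38*l - 49) + b*(8*l^2 - 28*l + 21) - 2*l^3 + 5*l^2 - 3*l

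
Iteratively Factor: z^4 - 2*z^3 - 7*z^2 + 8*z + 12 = (z + 1)*(z^3 - 3*z^2 - 4*z + 12) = (z + 1)*(z + 2)*(z^2 - 5*z + 6) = (z - 2)*(z + 1)*(z + 2)*(z - 3)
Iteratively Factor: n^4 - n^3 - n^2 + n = (n)*(n^3 - n^2 - n + 1) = n*(n - 1)*(n^2 - 1) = n*(n - 1)*(n + 1)*(n - 1)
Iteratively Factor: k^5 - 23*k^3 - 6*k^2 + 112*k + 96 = (k - 3)*(k^4 + 3*k^3 - 14*k^2 - 48*k - 32) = (k - 4)*(k - 3)*(k^3 + 7*k^2 + 14*k + 8) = (k - 4)*(k - 3)*(k + 1)*(k^2 + 6*k + 8) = (k - 4)*(k - 3)*(k + 1)*(k + 2)*(k + 4)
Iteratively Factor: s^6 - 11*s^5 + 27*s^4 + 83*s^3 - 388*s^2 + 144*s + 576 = (s - 3)*(s^5 - 8*s^4 + 3*s^3 + 92*s^2 - 112*s - 192) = (s - 4)*(s - 3)*(s^4 - 4*s^3 - 13*s^2 + 40*s + 48) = (s - 4)*(s - 3)*(s + 1)*(s^3 - 5*s^2 - 8*s + 48) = (s - 4)^2*(s - 3)*(s + 1)*(s^2 - s - 12) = (s - 4)^2*(s - 3)*(s + 1)*(s + 3)*(s - 4)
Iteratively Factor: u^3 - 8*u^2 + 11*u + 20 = (u - 5)*(u^2 - 3*u - 4) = (u - 5)*(u + 1)*(u - 4)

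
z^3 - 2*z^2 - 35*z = z*(z - 7)*(z + 5)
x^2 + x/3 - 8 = (x - 8/3)*(x + 3)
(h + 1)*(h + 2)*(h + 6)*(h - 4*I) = h^4 + 9*h^3 - 4*I*h^3 + 20*h^2 - 36*I*h^2 + 12*h - 80*I*h - 48*I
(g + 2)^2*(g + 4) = g^3 + 8*g^2 + 20*g + 16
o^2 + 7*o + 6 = (o + 1)*(o + 6)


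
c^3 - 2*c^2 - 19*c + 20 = (c - 5)*(c - 1)*(c + 4)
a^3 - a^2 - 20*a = a*(a - 5)*(a + 4)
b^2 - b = b*(b - 1)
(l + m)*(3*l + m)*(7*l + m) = 21*l^3 + 31*l^2*m + 11*l*m^2 + m^3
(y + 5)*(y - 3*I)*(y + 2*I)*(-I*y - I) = -I*y^4 - y^3 - 6*I*y^3 - 6*y^2 - 11*I*y^2 - 5*y - 36*I*y - 30*I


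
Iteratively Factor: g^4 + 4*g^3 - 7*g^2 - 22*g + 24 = (g - 1)*(g^3 + 5*g^2 - 2*g - 24) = (g - 1)*(g + 4)*(g^2 + g - 6) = (g - 2)*(g - 1)*(g + 4)*(g + 3)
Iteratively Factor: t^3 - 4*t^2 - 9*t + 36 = (t + 3)*(t^2 - 7*t + 12) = (t - 4)*(t + 3)*(t - 3)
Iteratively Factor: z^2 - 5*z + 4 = (z - 4)*(z - 1)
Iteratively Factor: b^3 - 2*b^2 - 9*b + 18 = (b + 3)*(b^2 - 5*b + 6) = (b - 2)*(b + 3)*(b - 3)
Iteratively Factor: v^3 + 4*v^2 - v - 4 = (v - 1)*(v^2 + 5*v + 4) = (v - 1)*(v + 4)*(v + 1)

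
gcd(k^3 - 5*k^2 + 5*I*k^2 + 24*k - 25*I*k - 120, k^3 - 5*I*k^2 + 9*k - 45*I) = k - 3*I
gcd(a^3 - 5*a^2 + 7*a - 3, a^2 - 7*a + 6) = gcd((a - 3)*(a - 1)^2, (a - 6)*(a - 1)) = a - 1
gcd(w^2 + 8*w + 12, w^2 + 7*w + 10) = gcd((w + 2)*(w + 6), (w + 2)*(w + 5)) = w + 2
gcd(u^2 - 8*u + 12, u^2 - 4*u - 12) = u - 6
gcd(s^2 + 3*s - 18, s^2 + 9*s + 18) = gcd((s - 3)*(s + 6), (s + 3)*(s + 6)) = s + 6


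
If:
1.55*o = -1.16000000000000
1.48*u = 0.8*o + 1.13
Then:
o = -0.75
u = 0.36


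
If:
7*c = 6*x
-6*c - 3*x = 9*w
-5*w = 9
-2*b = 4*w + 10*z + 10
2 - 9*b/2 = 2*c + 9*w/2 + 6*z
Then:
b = 7951/3135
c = 162/95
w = -9/5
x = 189/95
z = -2468/3135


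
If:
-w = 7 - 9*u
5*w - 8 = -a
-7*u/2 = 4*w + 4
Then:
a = 1237/79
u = 48/79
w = -121/79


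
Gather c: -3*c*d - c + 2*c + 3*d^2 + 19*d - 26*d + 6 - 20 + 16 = c*(1 - 3*d) + 3*d^2 - 7*d + 2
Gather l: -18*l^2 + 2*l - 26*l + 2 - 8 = -18*l^2 - 24*l - 6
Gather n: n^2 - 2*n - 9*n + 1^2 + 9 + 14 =n^2 - 11*n + 24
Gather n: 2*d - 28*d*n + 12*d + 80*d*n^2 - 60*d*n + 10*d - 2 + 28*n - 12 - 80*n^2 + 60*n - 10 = 24*d + n^2*(80*d - 80) + n*(88 - 88*d) - 24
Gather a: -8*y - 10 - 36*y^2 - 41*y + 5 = -36*y^2 - 49*y - 5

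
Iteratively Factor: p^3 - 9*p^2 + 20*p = (p - 5)*(p^2 - 4*p) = (p - 5)*(p - 4)*(p)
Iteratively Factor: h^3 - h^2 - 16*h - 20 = (h + 2)*(h^2 - 3*h - 10) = (h - 5)*(h + 2)*(h + 2)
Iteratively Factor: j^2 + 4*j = (j)*(j + 4)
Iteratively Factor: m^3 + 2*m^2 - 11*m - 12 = (m + 4)*(m^2 - 2*m - 3) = (m + 1)*(m + 4)*(m - 3)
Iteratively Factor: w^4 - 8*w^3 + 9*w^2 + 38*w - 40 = (w - 4)*(w^3 - 4*w^2 - 7*w + 10) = (w - 5)*(w - 4)*(w^2 + w - 2) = (w - 5)*(w - 4)*(w - 1)*(w + 2)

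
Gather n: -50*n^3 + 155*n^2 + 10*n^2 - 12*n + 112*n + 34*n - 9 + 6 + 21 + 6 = -50*n^3 + 165*n^2 + 134*n + 24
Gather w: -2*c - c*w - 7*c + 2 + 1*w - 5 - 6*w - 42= -9*c + w*(-c - 5) - 45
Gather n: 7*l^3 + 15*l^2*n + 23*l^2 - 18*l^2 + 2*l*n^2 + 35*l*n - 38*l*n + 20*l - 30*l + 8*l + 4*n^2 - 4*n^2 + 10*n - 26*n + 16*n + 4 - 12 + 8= 7*l^3 + 5*l^2 + 2*l*n^2 - 2*l + n*(15*l^2 - 3*l)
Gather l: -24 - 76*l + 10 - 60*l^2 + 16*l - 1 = -60*l^2 - 60*l - 15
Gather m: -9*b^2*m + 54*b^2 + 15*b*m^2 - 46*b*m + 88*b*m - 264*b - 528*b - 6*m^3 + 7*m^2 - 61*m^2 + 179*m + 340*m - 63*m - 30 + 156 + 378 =54*b^2 - 792*b - 6*m^3 + m^2*(15*b - 54) + m*(-9*b^2 + 42*b + 456) + 504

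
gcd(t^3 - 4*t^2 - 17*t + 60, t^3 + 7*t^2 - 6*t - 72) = t^2 + t - 12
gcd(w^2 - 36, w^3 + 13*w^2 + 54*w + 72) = w + 6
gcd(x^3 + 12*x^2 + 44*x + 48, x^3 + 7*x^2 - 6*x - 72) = x^2 + 10*x + 24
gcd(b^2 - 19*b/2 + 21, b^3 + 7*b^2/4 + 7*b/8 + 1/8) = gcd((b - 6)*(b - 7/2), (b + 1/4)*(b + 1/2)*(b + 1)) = 1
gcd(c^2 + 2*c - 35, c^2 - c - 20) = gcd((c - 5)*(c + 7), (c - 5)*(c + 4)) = c - 5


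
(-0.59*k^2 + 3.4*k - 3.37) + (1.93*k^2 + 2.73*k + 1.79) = 1.34*k^2 + 6.13*k - 1.58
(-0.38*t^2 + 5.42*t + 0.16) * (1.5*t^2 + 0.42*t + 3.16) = -0.57*t^4 + 7.9704*t^3 + 1.3156*t^2 + 17.1944*t + 0.5056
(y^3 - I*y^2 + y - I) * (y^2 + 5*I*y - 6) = y^5 + 4*I*y^4 + 10*I*y^2 - y + 6*I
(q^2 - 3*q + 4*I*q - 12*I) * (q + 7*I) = q^3 - 3*q^2 + 11*I*q^2 - 28*q - 33*I*q + 84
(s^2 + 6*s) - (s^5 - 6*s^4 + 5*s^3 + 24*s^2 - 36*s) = -s^5 + 6*s^4 - 5*s^3 - 23*s^2 + 42*s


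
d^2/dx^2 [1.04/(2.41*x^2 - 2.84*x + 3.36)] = (-12.080848*x^2 + 14.236352*x + 1.04*(4.82*x - 2.84)*(9.64*x - 5.68) - 16.843008)/(2.41*x^2 - 2.84*x + 3.36)^3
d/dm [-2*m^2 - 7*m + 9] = -4*m - 7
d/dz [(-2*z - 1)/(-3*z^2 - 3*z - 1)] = (6*z^2 + 6*z - 3*(2*z + 1)^2 + 2)/(3*z^2 + 3*z + 1)^2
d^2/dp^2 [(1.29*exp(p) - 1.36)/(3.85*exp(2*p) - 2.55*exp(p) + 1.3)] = (19.121025*exp(4*p) - 67.969825*exp(3*p) + 1.3167*exp(2*p) + 22.66015*exp(p) - 2.3283)*exp(p)/(57.066625*exp(6*p) - 113.392125*exp(5*p) + 132.911625*exp(4*p) - 93.157875*exp(3*p) + 44.87925*exp(2*p) - 12.9285*exp(p) + 2.197)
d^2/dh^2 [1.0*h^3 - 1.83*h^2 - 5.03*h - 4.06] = 6.0*h - 3.66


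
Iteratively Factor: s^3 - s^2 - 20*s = (s)*(s^2 - s - 20) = s*(s + 4)*(s - 5)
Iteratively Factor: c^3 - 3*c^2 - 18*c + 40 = (c - 5)*(c^2 + 2*c - 8) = (c - 5)*(c + 4)*(c - 2)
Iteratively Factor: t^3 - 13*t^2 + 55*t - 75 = (t - 3)*(t^2 - 10*t + 25) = (t - 5)*(t - 3)*(t - 5)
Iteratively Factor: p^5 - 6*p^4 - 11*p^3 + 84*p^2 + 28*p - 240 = (p + 2)*(p^4 - 8*p^3 + 5*p^2 + 74*p - 120) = (p - 4)*(p + 2)*(p^3 - 4*p^2 - 11*p + 30) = (p - 4)*(p + 2)*(p + 3)*(p^2 - 7*p + 10) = (p - 5)*(p - 4)*(p + 2)*(p + 3)*(p - 2)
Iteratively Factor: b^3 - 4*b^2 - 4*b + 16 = (b - 4)*(b^2 - 4) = (b - 4)*(b + 2)*(b - 2)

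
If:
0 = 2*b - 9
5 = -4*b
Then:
No Solution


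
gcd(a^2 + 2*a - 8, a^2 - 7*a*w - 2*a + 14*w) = a - 2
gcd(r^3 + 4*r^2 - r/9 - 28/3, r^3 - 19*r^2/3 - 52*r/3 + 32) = r^2 + 5*r/3 - 4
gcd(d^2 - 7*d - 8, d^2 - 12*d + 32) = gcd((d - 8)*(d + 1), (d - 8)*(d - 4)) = d - 8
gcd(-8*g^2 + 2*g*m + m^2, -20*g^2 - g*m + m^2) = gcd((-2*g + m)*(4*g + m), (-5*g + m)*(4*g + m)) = 4*g + m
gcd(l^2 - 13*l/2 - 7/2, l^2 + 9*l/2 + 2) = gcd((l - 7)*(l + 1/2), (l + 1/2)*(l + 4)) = l + 1/2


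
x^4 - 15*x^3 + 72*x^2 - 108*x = x*(x - 6)^2*(x - 3)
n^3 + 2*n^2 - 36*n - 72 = (n - 6)*(n + 2)*(n + 6)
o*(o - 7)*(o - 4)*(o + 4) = o^4 - 7*o^3 - 16*o^2 + 112*o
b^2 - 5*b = b*(b - 5)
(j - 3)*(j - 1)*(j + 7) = j^3 + 3*j^2 - 25*j + 21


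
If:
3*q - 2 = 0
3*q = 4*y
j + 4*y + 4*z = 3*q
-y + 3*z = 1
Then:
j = -2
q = 2/3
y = 1/2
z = 1/2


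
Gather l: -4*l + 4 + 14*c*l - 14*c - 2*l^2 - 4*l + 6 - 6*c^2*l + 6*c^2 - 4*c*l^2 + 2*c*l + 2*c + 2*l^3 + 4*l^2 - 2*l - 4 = 6*c^2 - 12*c + 2*l^3 + l^2*(2 - 4*c) + l*(-6*c^2 + 16*c - 10) + 6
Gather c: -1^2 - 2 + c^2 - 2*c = c^2 - 2*c - 3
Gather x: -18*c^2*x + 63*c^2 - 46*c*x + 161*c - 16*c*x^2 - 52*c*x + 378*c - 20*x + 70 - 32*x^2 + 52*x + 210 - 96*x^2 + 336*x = 63*c^2 + 539*c + x^2*(-16*c - 128) + x*(-18*c^2 - 98*c + 368) + 280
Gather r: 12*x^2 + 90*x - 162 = 12*x^2 + 90*x - 162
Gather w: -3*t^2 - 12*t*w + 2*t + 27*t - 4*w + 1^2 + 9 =-3*t^2 + 29*t + w*(-12*t - 4) + 10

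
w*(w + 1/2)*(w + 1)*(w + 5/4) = w^4 + 11*w^3/4 + 19*w^2/8 + 5*w/8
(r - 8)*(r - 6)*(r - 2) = r^3 - 16*r^2 + 76*r - 96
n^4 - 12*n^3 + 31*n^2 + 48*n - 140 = (n - 7)*(n - 5)*(n - 2)*(n + 2)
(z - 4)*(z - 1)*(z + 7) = z^3 + 2*z^2 - 31*z + 28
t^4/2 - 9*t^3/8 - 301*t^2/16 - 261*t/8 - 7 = (t/2 + 1)*(t - 8)*(t + 1/4)*(t + 7/2)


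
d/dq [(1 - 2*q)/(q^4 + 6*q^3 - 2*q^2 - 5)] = 2*(-q^4 - 6*q^3 + 2*q^2 + q*(2*q - 1)*(2*q^2 + 9*q - 2) + 5)/(q^4 + 6*q^3 - 2*q^2 - 5)^2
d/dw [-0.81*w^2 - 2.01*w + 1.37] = -1.62*w - 2.01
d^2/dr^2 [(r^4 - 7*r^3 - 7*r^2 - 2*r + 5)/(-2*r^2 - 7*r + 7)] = 2*(-4*r^6 - 42*r^5 - 105*r^4 + 743*r^3 - 1089*r^2 + 903*r + 126)/(8*r^6 + 84*r^5 + 210*r^4 - 245*r^3 - 735*r^2 + 1029*r - 343)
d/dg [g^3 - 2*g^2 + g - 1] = 3*g^2 - 4*g + 1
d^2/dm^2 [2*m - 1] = 0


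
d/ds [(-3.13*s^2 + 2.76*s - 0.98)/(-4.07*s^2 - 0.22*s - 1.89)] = (11.9218*s^2 + 3.8542*s - 5.432)/(16.5649*s^4 + 1.7908*s^3 + 15.433*s^2 + 0.8316*s + 3.5721)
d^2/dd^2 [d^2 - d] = 2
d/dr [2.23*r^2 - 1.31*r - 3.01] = 4.46*r - 1.31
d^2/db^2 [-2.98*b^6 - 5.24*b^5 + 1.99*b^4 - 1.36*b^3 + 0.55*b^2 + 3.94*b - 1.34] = -89.4*b^4 - 104.8*b^3 + 23.88*b^2 - 8.16*b + 1.1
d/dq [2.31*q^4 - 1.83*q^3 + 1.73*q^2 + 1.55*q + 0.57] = 9.24*q^3 - 5.49*q^2 + 3.46*q + 1.55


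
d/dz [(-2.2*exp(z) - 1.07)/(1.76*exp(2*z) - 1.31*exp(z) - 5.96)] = (3.872*exp(2*z) + 3.7664*exp(z) + 11.7103)*exp(z)/(3.0976*exp(4*z) - 4.6112*exp(3*z) - 19.2631*exp(2*z) + 15.6152*exp(z) + 35.5216)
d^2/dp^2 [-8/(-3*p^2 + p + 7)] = 16*(9*p^2 - 3*p - (6*p - 1)^2 - 21)/(-3*p^2 + p + 7)^3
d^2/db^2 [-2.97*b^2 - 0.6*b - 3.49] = -5.94000000000000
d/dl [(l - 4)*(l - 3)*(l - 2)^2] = 4*l^3 - 33*l^2 + 88*l - 76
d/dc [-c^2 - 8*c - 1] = -2*c - 8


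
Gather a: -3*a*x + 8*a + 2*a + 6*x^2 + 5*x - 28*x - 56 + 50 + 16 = a*(10 - 3*x) + 6*x^2 - 23*x + 10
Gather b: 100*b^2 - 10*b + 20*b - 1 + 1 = 100*b^2 + 10*b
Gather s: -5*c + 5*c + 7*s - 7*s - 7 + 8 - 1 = 0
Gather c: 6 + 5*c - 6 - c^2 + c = -c^2 + 6*c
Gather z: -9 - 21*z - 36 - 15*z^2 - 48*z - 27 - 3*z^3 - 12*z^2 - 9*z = -3*z^3 - 27*z^2 - 78*z - 72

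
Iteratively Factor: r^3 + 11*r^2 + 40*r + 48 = (r + 3)*(r^2 + 8*r + 16) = (r + 3)*(r + 4)*(r + 4)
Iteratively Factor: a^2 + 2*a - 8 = (a - 2)*(a + 4)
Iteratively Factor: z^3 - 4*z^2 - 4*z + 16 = (z + 2)*(z^2 - 6*z + 8) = (z - 4)*(z + 2)*(z - 2)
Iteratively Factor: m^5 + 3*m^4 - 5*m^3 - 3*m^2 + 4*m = (m - 1)*(m^4 + 4*m^3 - m^2 - 4*m) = (m - 1)*(m + 1)*(m^3 + 3*m^2 - 4*m) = (m - 1)*(m + 1)*(m + 4)*(m^2 - m) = m*(m - 1)*(m + 1)*(m + 4)*(m - 1)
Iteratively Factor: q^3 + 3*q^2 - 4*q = (q - 1)*(q^2 + 4*q) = (q - 1)*(q + 4)*(q)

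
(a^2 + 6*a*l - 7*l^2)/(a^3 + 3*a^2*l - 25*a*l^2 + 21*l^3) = 1/(a - 3*l)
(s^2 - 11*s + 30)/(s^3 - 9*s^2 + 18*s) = (s - 5)/(s*(s - 3))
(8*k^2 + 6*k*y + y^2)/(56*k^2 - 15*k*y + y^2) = (8*k^2 + 6*k*y + y^2)/(56*k^2 - 15*k*y + y^2)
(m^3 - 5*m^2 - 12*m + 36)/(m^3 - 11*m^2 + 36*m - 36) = (m + 3)/(m - 3)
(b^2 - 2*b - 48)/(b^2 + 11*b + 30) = (b - 8)/(b + 5)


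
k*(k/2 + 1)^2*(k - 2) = k^4/4 + k^3/2 - k^2 - 2*k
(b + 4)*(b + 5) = b^2 + 9*b + 20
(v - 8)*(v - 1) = v^2 - 9*v + 8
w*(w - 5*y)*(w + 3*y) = w^3 - 2*w^2*y - 15*w*y^2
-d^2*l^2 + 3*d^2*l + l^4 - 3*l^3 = l*(-d + l)*(d + l)*(l - 3)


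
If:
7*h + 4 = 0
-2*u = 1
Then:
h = -4/7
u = -1/2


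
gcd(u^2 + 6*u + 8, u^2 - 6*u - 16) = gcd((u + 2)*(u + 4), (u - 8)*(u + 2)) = u + 2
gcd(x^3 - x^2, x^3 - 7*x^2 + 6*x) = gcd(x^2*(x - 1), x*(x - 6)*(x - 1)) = x^2 - x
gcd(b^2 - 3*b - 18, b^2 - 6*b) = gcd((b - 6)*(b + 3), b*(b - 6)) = b - 6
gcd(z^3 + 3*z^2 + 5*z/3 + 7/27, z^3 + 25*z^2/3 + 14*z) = z + 7/3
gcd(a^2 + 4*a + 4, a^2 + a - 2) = a + 2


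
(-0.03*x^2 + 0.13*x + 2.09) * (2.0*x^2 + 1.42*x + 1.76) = -0.06*x^4 + 0.2174*x^3 + 4.3118*x^2 + 3.1966*x + 3.6784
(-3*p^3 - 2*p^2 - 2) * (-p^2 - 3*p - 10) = 3*p^5 + 11*p^4 + 36*p^3 + 22*p^2 + 6*p + 20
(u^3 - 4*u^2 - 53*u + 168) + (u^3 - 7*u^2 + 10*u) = 2*u^3 - 11*u^2 - 43*u + 168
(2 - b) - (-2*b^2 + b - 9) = 2*b^2 - 2*b + 11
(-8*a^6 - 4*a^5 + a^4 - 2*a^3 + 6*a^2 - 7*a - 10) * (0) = 0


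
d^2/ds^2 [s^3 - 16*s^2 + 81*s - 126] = 6*s - 32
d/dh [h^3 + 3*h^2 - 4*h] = 3*h^2 + 6*h - 4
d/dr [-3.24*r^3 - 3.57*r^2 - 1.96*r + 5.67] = -9.72*r^2 - 7.14*r - 1.96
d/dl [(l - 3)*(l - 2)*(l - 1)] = 3*l^2 - 12*l + 11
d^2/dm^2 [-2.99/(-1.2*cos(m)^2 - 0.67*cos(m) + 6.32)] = (-17.2224*(1 - cos(m)^2)^2 - 7.21188*cos(m)^3 - 100.658051*cos(m)^2 + 1.762904*cos(m) + 65.259142)/(1.2*cos(m)^2 + 0.67*cos(m) - 6.32)^3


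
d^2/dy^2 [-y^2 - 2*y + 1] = -2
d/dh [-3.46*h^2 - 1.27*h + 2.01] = -6.92*h - 1.27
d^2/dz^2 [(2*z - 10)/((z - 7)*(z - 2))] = 4*(z^3 - 15*z^2 + 93*z - 209)/(z^6 - 27*z^5 + 285*z^4 - 1485*z^3 + 3990*z^2 - 5292*z + 2744)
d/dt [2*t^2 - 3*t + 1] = 4*t - 3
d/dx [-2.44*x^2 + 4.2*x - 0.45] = 4.2 - 4.88*x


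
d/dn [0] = 0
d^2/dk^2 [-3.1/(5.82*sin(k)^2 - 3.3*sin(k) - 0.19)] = (-420.01776*sin(k)^4 + 178.6158*sin(k)^3 + 582.55572*sin(k)^2 - 355.2879*sin(k) + 74.37396)/(-5.82*sin(k)^2 + 3.3*sin(k) + 0.19)^3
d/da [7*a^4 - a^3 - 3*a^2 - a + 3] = 28*a^3 - 3*a^2 - 6*a - 1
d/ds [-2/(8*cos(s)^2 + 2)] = -4*sin(2*s)/(2*cos(2*s) + 3)^2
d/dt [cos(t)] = -sin(t)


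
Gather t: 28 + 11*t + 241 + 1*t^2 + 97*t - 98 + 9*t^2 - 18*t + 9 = 10*t^2 + 90*t + 180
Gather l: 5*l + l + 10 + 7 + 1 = 6*l + 18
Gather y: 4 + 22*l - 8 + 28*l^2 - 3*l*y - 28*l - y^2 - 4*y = 28*l^2 - 6*l - y^2 + y*(-3*l - 4) - 4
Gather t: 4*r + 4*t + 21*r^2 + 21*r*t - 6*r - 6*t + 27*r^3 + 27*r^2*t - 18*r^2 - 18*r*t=27*r^3 + 3*r^2 - 2*r + t*(27*r^2 + 3*r - 2)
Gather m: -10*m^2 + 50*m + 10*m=-10*m^2 + 60*m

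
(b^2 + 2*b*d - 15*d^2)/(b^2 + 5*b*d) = (b - 3*d)/b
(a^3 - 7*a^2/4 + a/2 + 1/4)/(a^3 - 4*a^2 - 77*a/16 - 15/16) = 4*(a^2 - 2*a + 1)/(4*a^2 - 17*a - 15)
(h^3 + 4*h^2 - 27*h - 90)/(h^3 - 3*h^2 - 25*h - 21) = (h^2 + h - 30)/(h^2 - 6*h - 7)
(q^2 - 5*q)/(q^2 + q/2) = 2*(q - 5)/(2*q + 1)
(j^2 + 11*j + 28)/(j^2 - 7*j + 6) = (j^2 + 11*j + 28)/(j^2 - 7*j + 6)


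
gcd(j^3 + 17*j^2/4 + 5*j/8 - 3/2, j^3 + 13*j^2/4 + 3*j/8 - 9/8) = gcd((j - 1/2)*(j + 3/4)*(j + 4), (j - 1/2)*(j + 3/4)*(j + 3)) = j^2 + j/4 - 3/8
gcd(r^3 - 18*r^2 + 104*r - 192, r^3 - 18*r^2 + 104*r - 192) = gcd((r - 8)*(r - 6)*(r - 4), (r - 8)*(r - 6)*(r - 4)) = r^3 - 18*r^2 + 104*r - 192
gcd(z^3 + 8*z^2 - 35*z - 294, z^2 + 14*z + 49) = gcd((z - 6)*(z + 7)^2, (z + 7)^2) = z^2 + 14*z + 49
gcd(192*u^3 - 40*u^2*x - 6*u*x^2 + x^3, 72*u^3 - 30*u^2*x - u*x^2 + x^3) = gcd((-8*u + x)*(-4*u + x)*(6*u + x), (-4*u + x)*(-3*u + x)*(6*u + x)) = -24*u^2 + 2*u*x + x^2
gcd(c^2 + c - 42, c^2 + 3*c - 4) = 1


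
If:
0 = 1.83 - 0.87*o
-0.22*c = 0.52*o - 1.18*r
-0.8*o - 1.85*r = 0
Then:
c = -9.85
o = 2.10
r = -0.91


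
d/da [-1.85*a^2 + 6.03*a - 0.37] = 6.03 - 3.7*a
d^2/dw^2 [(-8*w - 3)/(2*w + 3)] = 72/(2*w + 3)^3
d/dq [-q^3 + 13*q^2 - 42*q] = -3*q^2 + 26*q - 42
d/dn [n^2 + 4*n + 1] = 2*n + 4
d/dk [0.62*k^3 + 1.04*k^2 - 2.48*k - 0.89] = 1.86*k^2 + 2.08*k - 2.48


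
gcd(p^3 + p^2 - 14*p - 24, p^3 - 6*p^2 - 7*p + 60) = p^2 - p - 12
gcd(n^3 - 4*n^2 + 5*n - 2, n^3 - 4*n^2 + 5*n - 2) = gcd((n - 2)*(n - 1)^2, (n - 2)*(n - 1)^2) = n^3 - 4*n^2 + 5*n - 2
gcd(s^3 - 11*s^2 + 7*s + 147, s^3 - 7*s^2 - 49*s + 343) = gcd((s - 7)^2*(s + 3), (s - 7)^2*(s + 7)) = s^2 - 14*s + 49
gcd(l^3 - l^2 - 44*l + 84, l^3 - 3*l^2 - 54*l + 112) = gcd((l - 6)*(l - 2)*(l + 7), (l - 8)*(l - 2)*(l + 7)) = l^2 + 5*l - 14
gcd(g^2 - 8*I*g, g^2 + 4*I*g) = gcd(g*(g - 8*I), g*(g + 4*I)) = g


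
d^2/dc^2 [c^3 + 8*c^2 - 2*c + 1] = 6*c + 16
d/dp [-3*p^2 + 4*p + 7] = 4 - 6*p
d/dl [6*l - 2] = 6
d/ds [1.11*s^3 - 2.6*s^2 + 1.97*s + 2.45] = 3.33*s^2 - 5.2*s + 1.97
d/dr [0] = 0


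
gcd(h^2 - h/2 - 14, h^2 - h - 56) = 1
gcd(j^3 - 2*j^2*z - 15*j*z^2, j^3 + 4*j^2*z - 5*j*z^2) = j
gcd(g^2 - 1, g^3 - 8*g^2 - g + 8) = g^2 - 1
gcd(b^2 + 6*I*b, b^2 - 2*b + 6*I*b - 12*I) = b + 6*I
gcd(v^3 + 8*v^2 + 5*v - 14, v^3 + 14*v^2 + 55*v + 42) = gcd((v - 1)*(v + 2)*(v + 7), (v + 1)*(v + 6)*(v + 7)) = v + 7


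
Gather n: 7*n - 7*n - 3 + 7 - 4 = 0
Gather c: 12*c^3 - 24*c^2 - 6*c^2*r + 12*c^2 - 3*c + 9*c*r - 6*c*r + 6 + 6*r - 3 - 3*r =12*c^3 + c^2*(-6*r - 12) + c*(3*r - 3) + 3*r + 3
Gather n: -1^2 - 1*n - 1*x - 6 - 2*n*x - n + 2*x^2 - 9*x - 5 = n*(-2*x - 2) + 2*x^2 - 10*x - 12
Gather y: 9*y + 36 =9*y + 36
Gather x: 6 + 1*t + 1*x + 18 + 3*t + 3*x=4*t + 4*x + 24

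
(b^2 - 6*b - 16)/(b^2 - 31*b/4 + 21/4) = 4*(b^2 - 6*b - 16)/(4*b^2 - 31*b + 21)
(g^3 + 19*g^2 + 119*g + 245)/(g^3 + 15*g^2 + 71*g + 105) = (g + 7)/(g + 3)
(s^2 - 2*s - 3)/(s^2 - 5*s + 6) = (s + 1)/(s - 2)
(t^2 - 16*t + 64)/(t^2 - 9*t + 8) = (t - 8)/(t - 1)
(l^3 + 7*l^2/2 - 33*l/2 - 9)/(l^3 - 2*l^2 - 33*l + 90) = (l + 1/2)/(l - 5)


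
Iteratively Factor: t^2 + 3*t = (t)*(t + 3)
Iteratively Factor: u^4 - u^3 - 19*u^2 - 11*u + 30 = (u - 1)*(u^3 - 19*u - 30) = (u - 5)*(u - 1)*(u^2 + 5*u + 6) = (u - 5)*(u - 1)*(u + 3)*(u + 2)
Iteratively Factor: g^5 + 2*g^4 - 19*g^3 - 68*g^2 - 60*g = (g + 2)*(g^4 - 19*g^2 - 30*g) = (g - 5)*(g + 2)*(g^3 + 5*g^2 + 6*g) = g*(g - 5)*(g + 2)*(g^2 + 5*g + 6) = g*(g - 5)*(g + 2)*(g + 3)*(g + 2)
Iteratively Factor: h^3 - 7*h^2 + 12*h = (h - 3)*(h^2 - 4*h) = h*(h - 3)*(h - 4)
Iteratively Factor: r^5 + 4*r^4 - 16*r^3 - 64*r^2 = (r)*(r^4 + 4*r^3 - 16*r^2 - 64*r) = r*(r - 4)*(r^3 + 8*r^2 + 16*r) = r*(r - 4)*(r + 4)*(r^2 + 4*r) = r*(r - 4)*(r + 4)^2*(r)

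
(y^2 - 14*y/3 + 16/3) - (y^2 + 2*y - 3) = 25/3 - 20*y/3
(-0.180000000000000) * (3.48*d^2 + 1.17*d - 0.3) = -0.6264*d^2 - 0.2106*d + 0.054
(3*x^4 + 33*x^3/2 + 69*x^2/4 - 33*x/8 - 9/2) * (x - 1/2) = 3*x^5 + 15*x^4 + 9*x^3 - 51*x^2/4 - 39*x/16 + 9/4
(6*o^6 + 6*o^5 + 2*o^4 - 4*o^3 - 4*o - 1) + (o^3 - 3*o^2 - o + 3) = 6*o^6 + 6*o^5 + 2*o^4 - 3*o^3 - 3*o^2 - 5*o + 2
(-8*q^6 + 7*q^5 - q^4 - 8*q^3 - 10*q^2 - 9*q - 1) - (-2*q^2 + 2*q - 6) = -8*q^6 + 7*q^5 - q^4 - 8*q^3 - 8*q^2 - 11*q + 5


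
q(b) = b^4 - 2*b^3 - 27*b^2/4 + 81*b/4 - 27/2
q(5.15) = 342.02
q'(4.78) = 255.49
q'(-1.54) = 12.20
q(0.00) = -13.50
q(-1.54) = -47.76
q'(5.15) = 337.95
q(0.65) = -3.56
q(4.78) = 232.69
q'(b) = 4*b^3 - 6*b^2 - 27*b/2 + 81/4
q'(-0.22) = 22.89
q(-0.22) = -18.26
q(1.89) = -0.08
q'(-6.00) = -978.75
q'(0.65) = 10.04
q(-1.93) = -49.47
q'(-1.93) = -4.80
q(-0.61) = -27.77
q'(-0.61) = 25.34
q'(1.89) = 0.31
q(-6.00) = 1350.00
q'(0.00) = 20.25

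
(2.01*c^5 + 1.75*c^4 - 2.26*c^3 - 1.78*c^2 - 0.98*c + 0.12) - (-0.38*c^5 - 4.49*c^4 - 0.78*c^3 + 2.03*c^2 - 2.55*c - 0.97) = 2.39*c^5 + 6.24*c^4 - 1.48*c^3 - 3.81*c^2 + 1.57*c + 1.09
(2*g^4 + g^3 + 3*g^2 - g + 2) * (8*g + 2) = 16*g^5 + 12*g^4 + 26*g^3 - 2*g^2 + 14*g + 4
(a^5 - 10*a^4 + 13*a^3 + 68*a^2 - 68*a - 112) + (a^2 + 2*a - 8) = a^5 - 10*a^4 + 13*a^3 + 69*a^2 - 66*a - 120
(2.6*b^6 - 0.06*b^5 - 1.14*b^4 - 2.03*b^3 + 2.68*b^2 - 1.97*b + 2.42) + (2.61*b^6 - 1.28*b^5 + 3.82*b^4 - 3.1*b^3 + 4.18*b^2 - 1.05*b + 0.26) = 5.21*b^6 - 1.34*b^5 + 2.68*b^4 - 5.13*b^3 + 6.86*b^2 - 3.02*b + 2.68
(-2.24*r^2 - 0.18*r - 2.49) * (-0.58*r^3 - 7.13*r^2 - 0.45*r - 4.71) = 1.2992*r^5 + 16.0756*r^4 + 3.7356*r^3 + 28.3851*r^2 + 1.9683*r + 11.7279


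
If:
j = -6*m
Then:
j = -6*m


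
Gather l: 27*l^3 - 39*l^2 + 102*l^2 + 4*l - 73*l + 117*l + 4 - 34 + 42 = 27*l^3 + 63*l^2 + 48*l + 12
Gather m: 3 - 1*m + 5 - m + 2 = 10 - 2*m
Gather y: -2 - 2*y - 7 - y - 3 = -3*y - 12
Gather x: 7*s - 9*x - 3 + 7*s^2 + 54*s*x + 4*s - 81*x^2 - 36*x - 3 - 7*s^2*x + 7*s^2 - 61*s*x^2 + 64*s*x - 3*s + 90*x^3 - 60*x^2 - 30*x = 14*s^2 + 8*s + 90*x^3 + x^2*(-61*s - 141) + x*(-7*s^2 + 118*s - 75) - 6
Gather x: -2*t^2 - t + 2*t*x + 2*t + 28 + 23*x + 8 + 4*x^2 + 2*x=-2*t^2 + t + 4*x^2 + x*(2*t + 25) + 36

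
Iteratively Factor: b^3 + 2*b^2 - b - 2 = (b + 1)*(b^2 + b - 2) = (b + 1)*(b + 2)*(b - 1)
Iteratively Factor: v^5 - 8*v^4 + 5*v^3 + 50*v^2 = (v)*(v^4 - 8*v^3 + 5*v^2 + 50*v) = v*(v - 5)*(v^3 - 3*v^2 - 10*v) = v^2*(v - 5)*(v^2 - 3*v - 10) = v^2*(v - 5)*(v + 2)*(v - 5)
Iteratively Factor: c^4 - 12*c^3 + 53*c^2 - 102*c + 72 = (c - 2)*(c^3 - 10*c^2 + 33*c - 36) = (c - 3)*(c - 2)*(c^2 - 7*c + 12) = (c - 4)*(c - 3)*(c - 2)*(c - 3)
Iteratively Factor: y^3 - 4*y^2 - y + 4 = (y - 1)*(y^2 - 3*y - 4) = (y - 1)*(y + 1)*(y - 4)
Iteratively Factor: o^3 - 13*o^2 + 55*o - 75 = (o - 5)*(o^2 - 8*o + 15) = (o - 5)^2*(o - 3)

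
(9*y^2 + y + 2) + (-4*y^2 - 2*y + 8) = 5*y^2 - y + 10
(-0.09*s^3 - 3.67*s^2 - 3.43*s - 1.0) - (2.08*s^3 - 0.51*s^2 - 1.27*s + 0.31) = -2.17*s^3 - 3.16*s^2 - 2.16*s - 1.31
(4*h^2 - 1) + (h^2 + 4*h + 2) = 5*h^2 + 4*h + 1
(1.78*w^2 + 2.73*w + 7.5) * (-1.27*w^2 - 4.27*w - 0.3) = -2.2606*w^4 - 11.0677*w^3 - 21.7161*w^2 - 32.844*w - 2.25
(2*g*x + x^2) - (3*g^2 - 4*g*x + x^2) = -3*g^2 + 6*g*x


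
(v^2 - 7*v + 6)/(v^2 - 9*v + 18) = (v - 1)/(v - 3)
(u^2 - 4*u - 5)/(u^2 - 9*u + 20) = (u + 1)/(u - 4)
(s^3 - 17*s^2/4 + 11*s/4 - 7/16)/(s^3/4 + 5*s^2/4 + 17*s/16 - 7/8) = (8*s^2 - 30*s + 7)/(2*s^2 + 11*s + 14)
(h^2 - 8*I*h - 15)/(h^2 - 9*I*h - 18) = (h - 5*I)/(h - 6*I)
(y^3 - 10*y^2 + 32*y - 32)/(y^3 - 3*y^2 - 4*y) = (y^2 - 6*y + 8)/(y*(y + 1))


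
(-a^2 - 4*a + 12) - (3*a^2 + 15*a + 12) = -4*a^2 - 19*a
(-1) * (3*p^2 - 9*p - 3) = -3*p^2 + 9*p + 3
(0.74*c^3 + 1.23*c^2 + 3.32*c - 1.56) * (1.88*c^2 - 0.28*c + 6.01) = 1.3912*c^5 + 2.1052*c^4 + 10.3446*c^3 + 3.5299*c^2 + 20.39*c - 9.3756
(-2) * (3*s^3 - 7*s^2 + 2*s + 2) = -6*s^3 + 14*s^2 - 4*s - 4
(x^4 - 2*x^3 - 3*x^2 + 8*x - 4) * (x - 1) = x^5 - 3*x^4 - x^3 + 11*x^2 - 12*x + 4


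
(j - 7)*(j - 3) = j^2 - 10*j + 21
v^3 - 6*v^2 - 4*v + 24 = (v - 6)*(v - 2)*(v + 2)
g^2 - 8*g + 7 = (g - 7)*(g - 1)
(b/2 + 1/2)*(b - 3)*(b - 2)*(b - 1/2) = b^4/2 - 9*b^3/4 + 3*b^2/2 + 11*b/4 - 3/2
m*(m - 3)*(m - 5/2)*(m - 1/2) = m^4 - 6*m^3 + 41*m^2/4 - 15*m/4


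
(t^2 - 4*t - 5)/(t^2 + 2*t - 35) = (t + 1)/(t + 7)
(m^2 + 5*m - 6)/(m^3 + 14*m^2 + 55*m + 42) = (m - 1)/(m^2 + 8*m + 7)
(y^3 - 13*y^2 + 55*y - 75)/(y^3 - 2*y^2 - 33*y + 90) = (y - 5)/(y + 6)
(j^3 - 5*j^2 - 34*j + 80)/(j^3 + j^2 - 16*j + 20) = (j - 8)/(j - 2)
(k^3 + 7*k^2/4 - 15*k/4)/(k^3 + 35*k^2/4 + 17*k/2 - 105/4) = k/(k + 7)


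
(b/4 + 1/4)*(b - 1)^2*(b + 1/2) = b^4/4 - b^3/8 - 3*b^2/8 + b/8 + 1/8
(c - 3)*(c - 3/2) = c^2 - 9*c/2 + 9/2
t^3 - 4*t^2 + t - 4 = (t - 4)*(t - I)*(t + I)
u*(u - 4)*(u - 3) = u^3 - 7*u^2 + 12*u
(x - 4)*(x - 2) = x^2 - 6*x + 8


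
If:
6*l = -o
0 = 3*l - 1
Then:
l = 1/3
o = -2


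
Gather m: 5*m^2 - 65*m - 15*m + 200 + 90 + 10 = 5*m^2 - 80*m + 300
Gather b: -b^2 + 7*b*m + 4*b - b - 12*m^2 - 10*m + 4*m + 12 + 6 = -b^2 + b*(7*m + 3) - 12*m^2 - 6*m + 18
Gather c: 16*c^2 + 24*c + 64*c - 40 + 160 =16*c^2 + 88*c + 120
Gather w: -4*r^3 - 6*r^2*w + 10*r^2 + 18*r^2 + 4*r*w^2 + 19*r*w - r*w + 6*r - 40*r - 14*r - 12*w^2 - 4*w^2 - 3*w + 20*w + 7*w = -4*r^3 + 28*r^2 - 48*r + w^2*(4*r - 16) + w*(-6*r^2 + 18*r + 24)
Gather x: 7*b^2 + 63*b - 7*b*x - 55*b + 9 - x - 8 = 7*b^2 + 8*b + x*(-7*b - 1) + 1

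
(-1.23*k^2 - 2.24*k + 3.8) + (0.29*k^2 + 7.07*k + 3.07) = -0.94*k^2 + 4.83*k + 6.87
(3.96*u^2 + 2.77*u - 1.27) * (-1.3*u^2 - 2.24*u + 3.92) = -5.148*u^4 - 12.4714*u^3 + 10.9694*u^2 + 13.7032*u - 4.9784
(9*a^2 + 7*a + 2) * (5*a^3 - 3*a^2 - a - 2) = 45*a^5 + 8*a^4 - 20*a^3 - 31*a^2 - 16*a - 4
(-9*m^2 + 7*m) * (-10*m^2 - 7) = 90*m^4 - 70*m^3 + 63*m^2 - 49*m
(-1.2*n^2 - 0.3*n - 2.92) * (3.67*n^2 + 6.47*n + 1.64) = -4.404*n^4 - 8.865*n^3 - 14.6254*n^2 - 19.3844*n - 4.7888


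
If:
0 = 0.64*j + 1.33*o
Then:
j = -2.078125*o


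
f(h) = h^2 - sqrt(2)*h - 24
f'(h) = 2*h - sqrt(2)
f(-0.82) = -22.17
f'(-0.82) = -3.05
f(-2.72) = -12.75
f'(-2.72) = -6.85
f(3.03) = -19.10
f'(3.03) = 4.65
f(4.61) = -9.27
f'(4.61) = 7.81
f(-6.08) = 21.56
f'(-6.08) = -13.57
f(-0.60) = -22.79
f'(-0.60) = -2.61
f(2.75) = -20.33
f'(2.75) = 4.09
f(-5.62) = 15.53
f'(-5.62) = -12.65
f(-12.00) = 136.97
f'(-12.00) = -25.41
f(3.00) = -19.24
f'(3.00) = 4.59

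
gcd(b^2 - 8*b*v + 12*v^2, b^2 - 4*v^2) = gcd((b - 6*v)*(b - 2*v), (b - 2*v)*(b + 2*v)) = -b + 2*v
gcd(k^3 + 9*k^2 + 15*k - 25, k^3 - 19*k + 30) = k + 5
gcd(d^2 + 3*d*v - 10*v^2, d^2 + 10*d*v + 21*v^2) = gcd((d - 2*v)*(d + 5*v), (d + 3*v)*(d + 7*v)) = 1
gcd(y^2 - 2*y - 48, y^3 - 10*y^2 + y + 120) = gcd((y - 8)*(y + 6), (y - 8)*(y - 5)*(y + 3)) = y - 8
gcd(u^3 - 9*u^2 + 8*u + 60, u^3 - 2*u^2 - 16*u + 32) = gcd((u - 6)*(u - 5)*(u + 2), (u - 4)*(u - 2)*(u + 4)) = 1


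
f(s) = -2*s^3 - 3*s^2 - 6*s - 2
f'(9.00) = -546.00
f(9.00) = -1757.00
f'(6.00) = -258.00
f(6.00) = -578.00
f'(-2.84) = -37.35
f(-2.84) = 36.66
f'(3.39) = -95.29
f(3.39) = -134.73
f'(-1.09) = -6.59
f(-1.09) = 3.57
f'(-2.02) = -18.36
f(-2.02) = 14.36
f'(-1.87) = -15.76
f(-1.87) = 11.81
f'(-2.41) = -26.39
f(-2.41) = 23.03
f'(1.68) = -33.01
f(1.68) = -30.03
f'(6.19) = -273.04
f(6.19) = -628.44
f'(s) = -6*s^2 - 6*s - 6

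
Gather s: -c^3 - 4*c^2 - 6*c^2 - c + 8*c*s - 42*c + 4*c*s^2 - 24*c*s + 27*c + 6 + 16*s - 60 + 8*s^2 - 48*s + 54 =-c^3 - 10*c^2 - 16*c + s^2*(4*c + 8) + s*(-16*c - 32)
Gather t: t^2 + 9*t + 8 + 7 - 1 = t^2 + 9*t + 14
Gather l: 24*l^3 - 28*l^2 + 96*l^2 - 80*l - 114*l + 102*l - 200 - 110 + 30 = 24*l^3 + 68*l^2 - 92*l - 280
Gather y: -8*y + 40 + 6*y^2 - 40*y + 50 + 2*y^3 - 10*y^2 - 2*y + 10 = 2*y^3 - 4*y^2 - 50*y + 100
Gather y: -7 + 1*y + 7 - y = 0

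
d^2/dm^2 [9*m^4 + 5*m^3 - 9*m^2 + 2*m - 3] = 108*m^2 + 30*m - 18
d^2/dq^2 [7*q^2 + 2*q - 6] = 14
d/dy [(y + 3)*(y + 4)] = 2*y + 7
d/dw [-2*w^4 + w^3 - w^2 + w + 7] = -8*w^3 + 3*w^2 - 2*w + 1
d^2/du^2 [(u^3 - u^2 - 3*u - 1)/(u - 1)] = 2*(u^3 - 3*u^2 + 3*u - 5)/(u^3 - 3*u^2 + 3*u - 1)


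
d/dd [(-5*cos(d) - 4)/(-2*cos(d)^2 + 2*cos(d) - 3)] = (10*cos(d)^2 + 16*cos(d) - 23)*sin(d)/(2*cos(d) - cos(2*d) - 4)^2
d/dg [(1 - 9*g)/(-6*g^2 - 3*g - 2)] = 3*(-18*g^2 + 4*g + 7)/(36*g^4 + 36*g^3 + 33*g^2 + 12*g + 4)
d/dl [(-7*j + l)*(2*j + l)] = -5*j + 2*l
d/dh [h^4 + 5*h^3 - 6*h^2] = h*(4*h^2 + 15*h - 12)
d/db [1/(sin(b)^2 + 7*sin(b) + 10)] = -(2*sin(b) + 7)*cos(b)/(sin(b)^2 + 7*sin(b) + 10)^2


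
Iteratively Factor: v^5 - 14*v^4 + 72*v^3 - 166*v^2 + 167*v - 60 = (v - 3)*(v^4 - 11*v^3 + 39*v^2 - 49*v + 20) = (v - 3)*(v - 1)*(v^3 - 10*v^2 + 29*v - 20) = (v - 5)*(v - 3)*(v - 1)*(v^2 - 5*v + 4) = (v - 5)*(v - 4)*(v - 3)*(v - 1)*(v - 1)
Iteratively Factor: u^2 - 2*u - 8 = (u - 4)*(u + 2)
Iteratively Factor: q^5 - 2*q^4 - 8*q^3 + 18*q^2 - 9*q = (q)*(q^4 - 2*q^3 - 8*q^2 + 18*q - 9) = q*(q - 3)*(q^3 + q^2 - 5*q + 3) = q*(q - 3)*(q - 1)*(q^2 + 2*q - 3) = q*(q - 3)*(q - 1)^2*(q + 3)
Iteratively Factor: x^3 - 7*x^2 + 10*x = (x - 2)*(x^2 - 5*x) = x*(x - 2)*(x - 5)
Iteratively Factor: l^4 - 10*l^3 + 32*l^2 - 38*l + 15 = (l - 3)*(l^3 - 7*l^2 + 11*l - 5) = (l - 3)*(l - 1)*(l^2 - 6*l + 5) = (l - 5)*(l - 3)*(l - 1)*(l - 1)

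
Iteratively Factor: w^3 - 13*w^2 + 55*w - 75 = (w - 5)*(w^2 - 8*w + 15) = (w - 5)*(w - 3)*(w - 5)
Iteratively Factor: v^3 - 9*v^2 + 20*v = (v)*(v^2 - 9*v + 20) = v*(v - 5)*(v - 4)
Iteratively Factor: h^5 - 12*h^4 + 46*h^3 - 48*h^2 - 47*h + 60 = (h + 1)*(h^4 - 13*h^3 + 59*h^2 - 107*h + 60) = (h - 1)*(h + 1)*(h^3 - 12*h^2 + 47*h - 60) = (h - 4)*(h - 1)*(h + 1)*(h^2 - 8*h + 15) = (h - 5)*(h - 4)*(h - 1)*(h + 1)*(h - 3)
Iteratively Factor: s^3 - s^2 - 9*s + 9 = (s - 1)*(s^2 - 9) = (s - 3)*(s - 1)*(s + 3)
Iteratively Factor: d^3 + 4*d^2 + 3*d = (d + 1)*(d^2 + 3*d) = d*(d + 1)*(d + 3)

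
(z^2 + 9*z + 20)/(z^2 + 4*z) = (z + 5)/z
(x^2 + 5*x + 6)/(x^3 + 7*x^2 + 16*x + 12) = 1/(x + 2)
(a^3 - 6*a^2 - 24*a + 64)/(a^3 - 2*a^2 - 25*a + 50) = (a^2 - 4*a - 32)/(a^2 - 25)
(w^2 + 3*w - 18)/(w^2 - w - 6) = (w + 6)/(w + 2)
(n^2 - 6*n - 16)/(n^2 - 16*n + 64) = (n + 2)/(n - 8)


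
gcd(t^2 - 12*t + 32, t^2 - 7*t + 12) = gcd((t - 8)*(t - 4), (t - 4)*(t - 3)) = t - 4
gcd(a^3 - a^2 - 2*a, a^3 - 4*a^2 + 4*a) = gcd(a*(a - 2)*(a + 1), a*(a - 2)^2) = a^2 - 2*a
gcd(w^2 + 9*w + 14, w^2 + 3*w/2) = 1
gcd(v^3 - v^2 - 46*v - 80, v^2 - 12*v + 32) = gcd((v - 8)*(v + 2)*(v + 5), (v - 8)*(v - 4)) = v - 8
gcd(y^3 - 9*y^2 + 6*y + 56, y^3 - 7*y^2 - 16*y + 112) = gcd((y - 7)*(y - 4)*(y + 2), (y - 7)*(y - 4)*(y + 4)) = y^2 - 11*y + 28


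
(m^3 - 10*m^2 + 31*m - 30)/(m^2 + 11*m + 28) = (m^3 - 10*m^2 + 31*m - 30)/(m^2 + 11*m + 28)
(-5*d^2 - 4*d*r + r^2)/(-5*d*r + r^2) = (d + r)/r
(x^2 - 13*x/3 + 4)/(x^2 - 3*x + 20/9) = 3*(x - 3)/(3*x - 5)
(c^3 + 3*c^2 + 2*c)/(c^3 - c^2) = (c^2 + 3*c + 2)/(c*(c - 1))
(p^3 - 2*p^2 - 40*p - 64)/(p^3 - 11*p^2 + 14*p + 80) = (p + 4)/(p - 5)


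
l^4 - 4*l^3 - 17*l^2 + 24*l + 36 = (l - 6)*(l - 2)*(l + 1)*(l + 3)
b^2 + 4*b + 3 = (b + 1)*(b + 3)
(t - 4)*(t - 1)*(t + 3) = t^3 - 2*t^2 - 11*t + 12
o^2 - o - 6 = (o - 3)*(o + 2)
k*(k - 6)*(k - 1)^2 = k^4 - 8*k^3 + 13*k^2 - 6*k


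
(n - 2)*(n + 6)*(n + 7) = n^3 + 11*n^2 + 16*n - 84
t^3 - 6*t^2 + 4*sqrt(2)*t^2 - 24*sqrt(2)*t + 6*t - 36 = (t - 6)*(t + sqrt(2))*(t + 3*sqrt(2))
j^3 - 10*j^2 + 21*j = j*(j - 7)*(j - 3)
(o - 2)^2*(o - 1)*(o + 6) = o^4 + o^3 - 22*o^2 + 44*o - 24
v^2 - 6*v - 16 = (v - 8)*(v + 2)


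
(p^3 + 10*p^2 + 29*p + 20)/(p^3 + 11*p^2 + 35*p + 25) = (p + 4)/(p + 5)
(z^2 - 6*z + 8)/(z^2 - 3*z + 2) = (z - 4)/(z - 1)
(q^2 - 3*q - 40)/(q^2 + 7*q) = (q^2 - 3*q - 40)/(q*(q + 7))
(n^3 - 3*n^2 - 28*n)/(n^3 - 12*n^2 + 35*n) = (n + 4)/(n - 5)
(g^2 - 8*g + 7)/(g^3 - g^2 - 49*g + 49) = 1/(g + 7)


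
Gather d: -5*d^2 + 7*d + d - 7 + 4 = -5*d^2 + 8*d - 3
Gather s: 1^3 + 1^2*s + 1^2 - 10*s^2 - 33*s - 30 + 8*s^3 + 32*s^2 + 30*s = 8*s^3 + 22*s^2 - 2*s - 28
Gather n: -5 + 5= 0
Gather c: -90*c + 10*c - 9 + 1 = -80*c - 8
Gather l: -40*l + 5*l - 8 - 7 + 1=-35*l - 14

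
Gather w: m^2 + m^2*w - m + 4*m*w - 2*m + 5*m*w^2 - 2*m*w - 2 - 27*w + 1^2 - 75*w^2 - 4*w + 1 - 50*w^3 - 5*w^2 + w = m^2 - 3*m - 50*w^3 + w^2*(5*m - 80) + w*(m^2 + 2*m - 30)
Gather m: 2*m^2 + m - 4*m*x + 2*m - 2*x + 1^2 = 2*m^2 + m*(3 - 4*x) - 2*x + 1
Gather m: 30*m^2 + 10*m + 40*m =30*m^2 + 50*m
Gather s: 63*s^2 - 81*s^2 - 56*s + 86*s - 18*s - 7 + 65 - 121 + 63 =-18*s^2 + 12*s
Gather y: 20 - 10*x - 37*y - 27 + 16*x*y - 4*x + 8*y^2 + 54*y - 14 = -14*x + 8*y^2 + y*(16*x + 17) - 21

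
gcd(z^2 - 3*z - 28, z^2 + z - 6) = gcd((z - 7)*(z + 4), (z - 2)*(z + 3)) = 1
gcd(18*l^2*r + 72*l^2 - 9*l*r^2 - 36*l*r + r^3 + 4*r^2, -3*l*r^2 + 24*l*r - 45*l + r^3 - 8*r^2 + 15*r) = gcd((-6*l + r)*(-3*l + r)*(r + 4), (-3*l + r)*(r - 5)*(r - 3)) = -3*l + r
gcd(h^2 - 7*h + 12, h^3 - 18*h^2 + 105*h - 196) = h - 4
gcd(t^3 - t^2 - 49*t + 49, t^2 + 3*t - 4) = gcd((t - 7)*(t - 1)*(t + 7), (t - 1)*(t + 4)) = t - 1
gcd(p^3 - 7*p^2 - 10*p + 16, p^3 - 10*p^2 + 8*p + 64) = p^2 - 6*p - 16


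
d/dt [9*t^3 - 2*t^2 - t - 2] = 27*t^2 - 4*t - 1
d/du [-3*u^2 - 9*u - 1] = -6*u - 9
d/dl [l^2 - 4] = 2*l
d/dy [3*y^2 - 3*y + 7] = 6*y - 3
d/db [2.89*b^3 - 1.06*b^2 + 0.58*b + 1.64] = 8.67*b^2 - 2.12*b + 0.58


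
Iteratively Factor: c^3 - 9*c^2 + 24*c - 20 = (c - 2)*(c^2 - 7*c + 10) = (c - 2)^2*(c - 5)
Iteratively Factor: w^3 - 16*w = (w - 4)*(w^2 + 4*w) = w*(w - 4)*(w + 4)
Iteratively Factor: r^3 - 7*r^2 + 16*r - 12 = (r - 2)*(r^2 - 5*r + 6) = (r - 2)^2*(r - 3)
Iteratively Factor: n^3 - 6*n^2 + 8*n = (n)*(n^2 - 6*n + 8) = n*(n - 2)*(n - 4)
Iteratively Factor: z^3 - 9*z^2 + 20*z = (z)*(z^2 - 9*z + 20) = z*(z - 4)*(z - 5)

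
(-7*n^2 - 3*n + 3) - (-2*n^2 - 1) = -5*n^2 - 3*n + 4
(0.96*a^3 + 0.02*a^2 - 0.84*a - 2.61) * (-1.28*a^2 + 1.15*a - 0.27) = -1.2288*a^5 + 1.0784*a^4 + 0.839*a^3 + 2.3694*a^2 - 2.7747*a + 0.7047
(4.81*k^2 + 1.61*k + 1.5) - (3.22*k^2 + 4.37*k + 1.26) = 1.59*k^2 - 2.76*k + 0.24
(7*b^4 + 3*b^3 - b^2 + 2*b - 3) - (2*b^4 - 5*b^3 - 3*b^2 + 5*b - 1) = 5*b^4 + 8*b^3 + 2*b^2 - 3*b - 2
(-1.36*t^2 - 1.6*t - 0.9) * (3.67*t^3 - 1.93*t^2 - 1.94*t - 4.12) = -4.9912*t^5 - 3.2472*t^4 + 2.4234*t^3 + 10.4442*t^2 + 8.338*t + 3.708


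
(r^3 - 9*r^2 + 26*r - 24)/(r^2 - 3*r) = r - 6 + 8/r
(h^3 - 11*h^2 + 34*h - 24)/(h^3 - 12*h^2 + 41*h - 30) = (h - 4)/(h - 5)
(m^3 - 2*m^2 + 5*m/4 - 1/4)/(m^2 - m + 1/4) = m - 1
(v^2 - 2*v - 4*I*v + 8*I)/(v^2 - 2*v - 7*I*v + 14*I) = (v - 4*I)/(v - 7*I)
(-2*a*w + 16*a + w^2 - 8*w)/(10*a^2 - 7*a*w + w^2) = (w - 8)/(-5*a + w)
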